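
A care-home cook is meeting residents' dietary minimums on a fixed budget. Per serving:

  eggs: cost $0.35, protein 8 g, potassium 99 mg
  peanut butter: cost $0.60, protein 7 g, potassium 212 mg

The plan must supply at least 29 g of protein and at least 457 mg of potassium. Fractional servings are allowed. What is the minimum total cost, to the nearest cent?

$1.50

At the optimum either one food covers both requirements or two foods hit both targets exactly; no other combination can be cheaper.
eggs only: max(29/8, 457/99) = 4.616 servings → $1.62.
peanut butter only: max(29/7, 457/212) = 4.143 servings → $2.49.
eggs + peanut butter with both tight: 2.94 servings and 0.7827 servings → $1.50.
So the least-cost plan costs $1.50.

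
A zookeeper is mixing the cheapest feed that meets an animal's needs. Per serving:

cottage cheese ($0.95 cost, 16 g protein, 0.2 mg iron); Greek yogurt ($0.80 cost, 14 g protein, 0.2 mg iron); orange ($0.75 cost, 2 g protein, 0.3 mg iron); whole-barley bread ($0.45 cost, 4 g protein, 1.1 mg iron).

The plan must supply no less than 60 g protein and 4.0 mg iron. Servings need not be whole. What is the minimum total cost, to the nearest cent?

$4.10

Check every corner: each single food scaled to meet both minima, and each pair solved so both constraints bind.
cottage cheese only: max(60/16, 4.0/0.2) = 20 servings → $19.00.
Greek yogurt only: max(60/14, 4.0/0.2) = 20 servings → $16.00.
orange only: max(60/2, 4.0/0.3) = 30 servings → $22.50.
whole-barley bread only: max(60/4, 4.0/1.1) = 15 servings → $6.75.
cottage cheese + Greek yogurt: the both-tight solution has a negative serving — not a feasible corner.
cottage cheese + orange with both tight: 2.273 servings and 11.82 servings → $11.02.
cottage cheese + whole-barley bread with both tight: 2.976 servings and 3.095 servings → $4.22.
Greek yogurt + orange with both tight: 2.632 servings and 11.58 servings → $10.79.
Greek yogurt + whole-barley bread with both tight: 3.425 servings and 3.014 servings → $4.10.
orange + whole-barley bread with both targets exact would need a negative amount; discard.
Cheapest feasible corner: $4.10.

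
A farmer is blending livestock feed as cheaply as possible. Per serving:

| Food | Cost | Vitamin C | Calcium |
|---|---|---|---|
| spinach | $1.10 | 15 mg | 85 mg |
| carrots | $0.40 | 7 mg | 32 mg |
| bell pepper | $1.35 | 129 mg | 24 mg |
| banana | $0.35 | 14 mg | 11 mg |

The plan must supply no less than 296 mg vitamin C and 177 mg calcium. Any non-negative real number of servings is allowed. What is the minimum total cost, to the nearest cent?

For a min-cost LP with two ≥-constraints, a basic feasible solution has at most two positive variables.
spinach only: max(296/15, 177/85) = 19.73 servings → $21.71.
carrots only: max(296/7, 177/32) = 42.29 servings → $16.91.
bell pepper only: max(296/129, 177/24) = 7.375 servings → $9.96.
banana only: max(296/14, 177/11) = 21.14 servings → $7.40.
spinach + carrots: the both-tight solution has a negative serving — not a feasible corner.
spinach + bell pepper with both tight: 1.483 servings and 2.122 servings → $4.50.
spinach + banana with both targets exact would need a negative amount; discard.
carrots + bell pepper with both tight: 3.972 servings and 2.079 servings → $4.40.
carrots + banana: intersection lies outside the first quadrant.
bell pepper + banana with both tight: 0.7184 servings and 14.52 servings → $6.05.
The minimum over all feasible corners is $4.40.

$4.40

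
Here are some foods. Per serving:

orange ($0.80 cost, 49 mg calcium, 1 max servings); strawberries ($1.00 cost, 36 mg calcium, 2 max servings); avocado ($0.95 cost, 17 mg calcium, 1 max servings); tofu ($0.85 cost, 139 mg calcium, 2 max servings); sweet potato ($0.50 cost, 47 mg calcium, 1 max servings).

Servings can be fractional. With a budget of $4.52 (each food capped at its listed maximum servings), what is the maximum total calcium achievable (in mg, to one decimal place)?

Calcium per dollar: tofu 163.5, sweet potato 94, orange 61.25, strawberries 36, avocado 17.89.
Take 2 servings of tofu: spends $1.70, +278.0 mg calcium (running total 278.0 mg).
Take 1 serving of sweet potato: spends $0.50, +47.0 mg calcium (running total 325.0 mg).
Take 1 serving of orange: spends $0.80, +49.0 mg calcium (running total 374.0 mg).
Take 1.52 servings of strawberries: spends $1.52, +54.7 mg calcium (running total 428.7 mg).
Greedy by best ratio exhausts the cost allowance optimally: 428.7 mg.

428.7 mg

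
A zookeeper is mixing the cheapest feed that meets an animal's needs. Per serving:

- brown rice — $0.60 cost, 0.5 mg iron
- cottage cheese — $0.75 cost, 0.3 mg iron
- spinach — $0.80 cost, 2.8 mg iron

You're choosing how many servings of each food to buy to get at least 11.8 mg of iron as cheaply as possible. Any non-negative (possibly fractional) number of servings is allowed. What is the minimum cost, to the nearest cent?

$3.37

Cost per mg of iron: spinach $0.2857, brown rice $1.2000, cottage cheese $2.5000.
With no serving limits, use only spinach: 11.8 mg / 2.8 mg = 4.214 servings × $0.80 = $3.37.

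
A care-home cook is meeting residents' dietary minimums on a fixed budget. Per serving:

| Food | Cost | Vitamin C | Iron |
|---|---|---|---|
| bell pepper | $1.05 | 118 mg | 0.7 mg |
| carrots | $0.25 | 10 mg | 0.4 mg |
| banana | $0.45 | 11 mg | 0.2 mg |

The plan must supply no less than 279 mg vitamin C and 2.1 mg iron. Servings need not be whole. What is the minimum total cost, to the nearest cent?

$2.69

The cheapest plan sits at a corner of the feasible region — with two constraints it uses at most two foods.
bell pepper only: max(279/118, 2.1/0.7) = 3 servings → $3.15.
carrots only: max(279/10, 2.1/0.4) = 27.9 servings → $6.97.
banana only: max(279/11, 2.1/0.2) = 25.36 servings → $11.41.
bell pepper + carrots with both tight: 2.254 servings and 1.306 servings → $2.69.
bell pepper + banana with both tight: 2.057 servings and 3.302 servings → $3.65.
carrots + banana with both targets exact would need a negative amount; discard.
The minimum over all feasible corners is $2.69.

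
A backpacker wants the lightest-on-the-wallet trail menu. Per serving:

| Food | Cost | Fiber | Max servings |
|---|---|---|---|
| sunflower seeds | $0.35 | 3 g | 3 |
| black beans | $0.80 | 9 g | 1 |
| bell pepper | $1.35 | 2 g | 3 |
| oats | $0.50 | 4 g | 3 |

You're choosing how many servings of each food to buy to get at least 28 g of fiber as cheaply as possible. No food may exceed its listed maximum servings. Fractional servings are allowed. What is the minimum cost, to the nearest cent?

Cost per g of fiber: black beans $0.0889, sunflower seeds $0.1167, oats $0.1250, bell pepper $0.6750.
Take 1 serving of black beans: +9.0 g fiber for $0.80 (total $0.80, still need 19.0 g).
Take 3 servings of sunflower seeds: +9.0 g fiber for $1.05 (total $1.85, still need 10.0 g).
Take 2.5 servings of oats: +10.0 g fiber for $1.25 (total $3.10, still need 0.0 g).
Filling from the cheapest source first is optimal under one linear minimum: $3.10.

$3.10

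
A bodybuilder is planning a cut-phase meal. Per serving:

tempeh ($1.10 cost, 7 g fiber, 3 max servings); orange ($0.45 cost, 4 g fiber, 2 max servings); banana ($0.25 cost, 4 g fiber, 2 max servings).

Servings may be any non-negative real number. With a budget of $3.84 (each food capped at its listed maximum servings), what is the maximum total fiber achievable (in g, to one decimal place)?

Fiber per dollar: banana 16, orange 8.889, tempeh 6.364.
Take 2 servings of banana: spends $0.50, +8.0 g fiber (running total 8.0 g).
Take 2 servings of orange: spends $0.90, +8.0 g fiber (running total 16.0 g).
Take 2.218 servings of tempeh: spends $2.44, +15.5 g fiber (running total 31.5 g).
Filling greedily by fiber-per-dollar is optimal for one linear limit, giving 31.5 g.

31.5 g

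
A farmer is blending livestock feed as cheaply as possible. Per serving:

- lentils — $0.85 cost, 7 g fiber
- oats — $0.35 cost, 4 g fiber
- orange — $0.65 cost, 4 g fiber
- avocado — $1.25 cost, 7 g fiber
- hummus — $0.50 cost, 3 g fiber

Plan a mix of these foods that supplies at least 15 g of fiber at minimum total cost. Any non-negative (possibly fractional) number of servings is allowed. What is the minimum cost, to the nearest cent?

$1.31

Cost per g of fiber: oats $0.0875, lentils $0.1214, orange $0.1625, hummus $0.1667, avocado $0.1786.
With no serving limits, use only oats: 15 g / 4 g = 3.75 servings × $0.35 = $1.31.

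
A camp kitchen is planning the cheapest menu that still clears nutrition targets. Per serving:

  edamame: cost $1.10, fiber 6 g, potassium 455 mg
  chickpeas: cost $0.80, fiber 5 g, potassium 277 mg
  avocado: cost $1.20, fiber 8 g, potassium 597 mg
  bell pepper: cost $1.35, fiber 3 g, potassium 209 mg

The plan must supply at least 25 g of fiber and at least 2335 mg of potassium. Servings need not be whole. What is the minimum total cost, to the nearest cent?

$4.69

This is a tiny linear program; its minimum lies at a vertex of the feasible set. List the vertices and price them.
edamame only: max(25/6, 2335/455) = 5.132 servings → $5.65.
chickpeas only: max(25/5, 2335/277) = 8.43 servings → $6.74.
avocado only: max(25/8, 2335/597) = 3.911 servings → $4.69.
bell pepper only: max(25/3, 2335/209) = 11.17 servings → $15.08.
edamame + chickpeas: intersection lies outside the first quadrant.
edamame + avocado: the both-tight solution has a negative serving — not a feasible corner.
edamame + bell pepper: intersection lies outside the first quadrant.
chickpeas + avocado: intersection lies outside the first quadrant.
chickpeas + bell pepper: intersection lies outside the first quadrant.
avocado + bell pepper: the both-tight solution has a negative serving — not a feasible corner.
Cheapest feasible corner: $4.69.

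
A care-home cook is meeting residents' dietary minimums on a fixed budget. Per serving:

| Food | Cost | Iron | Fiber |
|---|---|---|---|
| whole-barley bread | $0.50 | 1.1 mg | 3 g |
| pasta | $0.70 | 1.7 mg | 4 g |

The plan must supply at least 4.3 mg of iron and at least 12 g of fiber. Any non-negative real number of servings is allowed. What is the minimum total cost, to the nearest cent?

A basic optimal solution has at most two foods positive. Try each food alone and each pair with both targets met exactly.
whole-barley bread only: max(4.3/1.1, 12/3) = 4 servings → $2.00.
pasta only: max(4.3/1.7, 12/4) = 3 servings → $2.10.
whole-barley bread + pasta: the both-tight solution has a negative serving — not a feasible corner.
The minimum over all feasible corners is $2.00.

$2.00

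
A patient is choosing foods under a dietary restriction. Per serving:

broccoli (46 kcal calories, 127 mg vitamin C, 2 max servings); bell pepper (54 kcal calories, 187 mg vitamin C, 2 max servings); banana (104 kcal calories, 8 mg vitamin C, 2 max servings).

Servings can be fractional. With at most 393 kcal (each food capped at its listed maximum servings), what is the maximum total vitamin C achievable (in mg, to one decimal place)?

Vitamin C per kcal: bell pepper 3.463, broccoli 2.761, banana 0.07692.
Take 2 servings of bell pepper: uses 108 kcal, +374.0 mg vitamin C (running total 374.0 mg).
Take 2 servings of broccoli: uses 92 kcal, +254.0 mg vitamin C (running total 628.0 mg).
Take 1.856 servings of banana: uses 193 kcal, +14.8 mg vitamin C (running total 642.8 mg).
Filling greedily by vitamin C-per-kcal is optimal for one linear limit, giving 642.8 mg.

642.8 mg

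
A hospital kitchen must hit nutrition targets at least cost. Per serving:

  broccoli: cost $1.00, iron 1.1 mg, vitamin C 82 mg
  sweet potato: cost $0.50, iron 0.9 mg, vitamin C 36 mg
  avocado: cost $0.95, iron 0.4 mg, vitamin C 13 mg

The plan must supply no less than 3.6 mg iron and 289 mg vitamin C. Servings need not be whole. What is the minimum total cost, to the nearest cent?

Check every corner: each single food scaled to meet both minima, and each pair solved so both constraints bind.
broccoli only: max(3.6/1.1, 289/82) = 3.524 servings → $3.52.
sweet potato only: max(3.6/0.9, 289/36) = 8.028 servings → $4.01.
avocado only: max(3.6/0.4, 289/13) = 22.23 servings → $21.12.
broccoli + sweet potato: intersection lies outside the first quadrant.
broccoli + avocado: the both-tight solution has a negative serving — not a feasible corner.
sweet potato + avocado: intersection lies outside the first quadrant.
Cheapest feasible corner: $3.52.

$3.52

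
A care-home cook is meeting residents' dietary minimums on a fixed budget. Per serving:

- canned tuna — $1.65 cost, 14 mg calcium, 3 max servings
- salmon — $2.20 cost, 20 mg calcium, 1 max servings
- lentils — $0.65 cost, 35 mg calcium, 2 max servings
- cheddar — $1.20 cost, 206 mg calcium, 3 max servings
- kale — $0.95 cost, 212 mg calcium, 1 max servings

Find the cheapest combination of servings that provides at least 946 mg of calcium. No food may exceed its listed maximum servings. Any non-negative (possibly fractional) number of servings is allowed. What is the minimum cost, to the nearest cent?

$11.11

Cost per mg of calcium: kale $0.0045, cheddar $0.0058, lentils $0.0186, salmon $0.1100, canned tuna $0.1179.
Take 1 serving of kale: +212.0 mg calcium for $0.95 (total $0.95, still need 734.0 mg).
Take 3 servings of cheddar: +618.0 mg calcium for $3.60 (total $4.55, still need 116.0 mg).
Take 2 servings of lentils: +70.0 mg calcium for $1.30 (total $5.85, still need 46.0 mg).
Take 1 serving of salmon: +20.0 mg calcium for $2.20 (total $8.05, still need 26.0 mg).
Take 1.857 servings of canned tuna: +26.0 mg calcium for $3.06 (total $11.11, still need 0.0 mg).
Greedy by cheapest-per-mg is optimal for a single linear constraint, so the minimum cost is $11.11.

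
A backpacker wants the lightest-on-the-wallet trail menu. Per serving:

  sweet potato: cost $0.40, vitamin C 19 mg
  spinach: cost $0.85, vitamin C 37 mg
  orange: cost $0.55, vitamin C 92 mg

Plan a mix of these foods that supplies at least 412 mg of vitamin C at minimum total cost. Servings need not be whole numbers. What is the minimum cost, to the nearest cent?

Cost per mg of vitamin C: orange $0.0060, sweet potato $0.0211, spinach $0.0230.
With no serving limits, use only orange: 412 mg / 92 mg = 4.478 servings × $0.55 = $2.46.

$2.46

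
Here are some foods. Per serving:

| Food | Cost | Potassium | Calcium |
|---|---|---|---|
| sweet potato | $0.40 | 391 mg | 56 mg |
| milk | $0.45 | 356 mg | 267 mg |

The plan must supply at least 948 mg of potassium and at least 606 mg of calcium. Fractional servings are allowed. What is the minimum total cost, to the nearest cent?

$1.16

A basic optimal solution has at most two foods positive. Try each food alone and each pair with both targets met exactly.
sweet potato only: max(948/391, 606/56) = 10.82 servings → $4.33.
milk only: max(948/356, 606/267) = 2.663 servings → $1.20.
sweet potato + milk with both tight: 0.4426 servings and 2.177 servings → $1.16.
So the least-cost plan costs $1.16.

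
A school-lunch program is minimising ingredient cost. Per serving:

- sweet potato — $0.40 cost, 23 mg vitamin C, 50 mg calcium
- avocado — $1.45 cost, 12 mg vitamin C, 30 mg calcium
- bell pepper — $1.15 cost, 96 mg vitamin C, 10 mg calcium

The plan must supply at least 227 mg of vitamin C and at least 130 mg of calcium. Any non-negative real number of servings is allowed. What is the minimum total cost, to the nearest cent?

$3.00

Compare the cost at each extreme point of the feasible region.
sweet potato only: max(227/23, 130/50) = 9.87 servings → $3.95.
avocado only: max(227/12, 130/30) = 18.92 servings → $27.43.
bell pepper only: max(227/96, 130/10) = 13 servings → $14.95.
sweet potato + avocado: intersection lies outside the first quadrant.
sweet potato + bell pepper with both tight: 2.234 servings and 1.829 servings → $3.00.
avocado + bell pepper with both tight: 3.699 servings and 1.902 servings → $7.55.
The minimum over all feasible corners is $3.00.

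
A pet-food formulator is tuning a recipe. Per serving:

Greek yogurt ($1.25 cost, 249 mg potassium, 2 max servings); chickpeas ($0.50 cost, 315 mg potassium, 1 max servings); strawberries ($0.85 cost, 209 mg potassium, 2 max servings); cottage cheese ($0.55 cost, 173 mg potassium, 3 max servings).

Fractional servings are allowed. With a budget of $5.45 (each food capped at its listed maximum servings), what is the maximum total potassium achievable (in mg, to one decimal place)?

1570.7 mg

Potassium per dollar: chickpeas 630, cottage cheese 314.5, strawberries 245.9, Greek yogurt 199.2.
Take 1 serving of chickpeas: spends $0.50, +315.0 mg potassium (running total 315.0 mg).
Take 3 servings of cottage cheese: spends $1.65, +519.0 mg potassium (running total 834.0 mg).
Take 2 servings of strawberries: spends $1.70, +418.0 mg potassium (running total 1252.0 mg).
Take 1.28 servings of Greek yogurt: spends $1.60, +318.7 mg potassium (running total 1570.7 mg).
Filling greedily by potassium-per-dollar is optimal for one linear limit, giving 1570.7 mg.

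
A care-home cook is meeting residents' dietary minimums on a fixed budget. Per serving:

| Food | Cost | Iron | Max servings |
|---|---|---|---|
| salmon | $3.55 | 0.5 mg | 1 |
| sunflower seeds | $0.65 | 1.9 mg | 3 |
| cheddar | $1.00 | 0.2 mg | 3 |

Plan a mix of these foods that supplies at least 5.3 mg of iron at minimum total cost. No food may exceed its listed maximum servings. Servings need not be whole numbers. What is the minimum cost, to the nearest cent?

$1.81

Cost per mg of iron: sunflower seeds $0.3421, cheddar $5.0000, salmon $7.1000.
Take 2.789 servings of sunflower seeds: +5.3 mg iron for $1.81 (total $1.81, still need 0.0 mg).
Greedy by cheapest-per-mg is optimal for a single linear constraint, so the minimum cost is $1.81.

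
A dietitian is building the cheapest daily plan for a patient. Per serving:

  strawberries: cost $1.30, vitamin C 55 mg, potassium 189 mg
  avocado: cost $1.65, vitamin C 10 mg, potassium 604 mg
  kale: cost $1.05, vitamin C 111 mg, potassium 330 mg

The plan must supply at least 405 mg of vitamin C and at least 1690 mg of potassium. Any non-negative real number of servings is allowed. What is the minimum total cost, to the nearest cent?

$5.15

With two linear requirements the optimum uses one or two foods; enumerate the corners.
strawberries only: max(405/55, 1690/189) = 8.942 servings → $11.62.
avocado only: max(405/10, 1690/604) = 40.5 servings → $66.83.
kale only: max(405/111, 1690/330) = 5.121 servings → $5.38.
strawberries + avocado with both tight: 7.268 servings and 0.5236 servings → $10.31.
strawberries + kale with both targets exact would need a negative amount; discard.
avocado + kale with both tight: 0.8462 servings and 3.572 servings → $5.15.
Cheapest feasible corner: $5.15.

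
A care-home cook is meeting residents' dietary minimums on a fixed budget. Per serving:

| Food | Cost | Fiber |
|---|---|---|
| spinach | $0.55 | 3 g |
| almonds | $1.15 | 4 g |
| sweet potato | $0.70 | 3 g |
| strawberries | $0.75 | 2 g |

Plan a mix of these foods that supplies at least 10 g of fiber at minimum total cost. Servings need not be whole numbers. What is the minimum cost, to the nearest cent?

$1.83

Cost per g of fiber: spinach $0.1833, sweet potato $0.2333, almonds $0.2875, strawberries $0.3750.
With no serving limits, use only spinach: 10 g / 3 g = 3.333 servings × $0.55 = $1.83.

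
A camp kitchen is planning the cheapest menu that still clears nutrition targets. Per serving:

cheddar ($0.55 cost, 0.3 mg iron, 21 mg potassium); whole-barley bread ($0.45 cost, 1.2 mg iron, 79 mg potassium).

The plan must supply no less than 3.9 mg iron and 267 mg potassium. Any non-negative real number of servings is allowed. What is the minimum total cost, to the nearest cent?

$1.52

Compare the cost at each extreme point of the feasible region.
cheddar only: max(3.9/0.3, 267/21) = 13 servings → $7.15.
whole-barley bread only: max(3.9/1.2, 267/79) = 3.38 servings → $1.52.
cheddar + whole-barley bread with both tight: 8.2 servings and 1.2 servings → $5.05.
The minimum over all feasible corners is $1.52.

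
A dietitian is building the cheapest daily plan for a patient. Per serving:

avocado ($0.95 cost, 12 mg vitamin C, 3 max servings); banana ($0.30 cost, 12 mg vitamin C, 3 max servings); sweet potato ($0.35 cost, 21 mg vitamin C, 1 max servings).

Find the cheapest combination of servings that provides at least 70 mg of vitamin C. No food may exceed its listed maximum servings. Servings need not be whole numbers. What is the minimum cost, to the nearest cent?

Cost per mg of vitamin C: sweet potato $0.0167, banana $0.0250, avocado $0.0792.
Take 1 serving of sweet potato: +21.0 mg vitamin C for $0.35 (total $0.35, still need 49.0 mg).
Take 3 servings of banana: +36.0 mg vitamin C for $0.90 (total $1.25, still need 13.0 mg).
Take 1.083 servings of avocado: +13.0 mg vitamin C for $1.03 (total $2.28, still need 0.0 mg).
Greedy by cheapest-per-mg is optimal for a single linear constraint, so the minimum cost is $2.28.

$2.28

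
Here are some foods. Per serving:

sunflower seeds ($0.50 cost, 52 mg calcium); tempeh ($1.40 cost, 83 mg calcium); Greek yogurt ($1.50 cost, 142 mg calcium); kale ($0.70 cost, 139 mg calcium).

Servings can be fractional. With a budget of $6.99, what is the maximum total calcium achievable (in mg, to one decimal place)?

1388.0 mg

Calcium per dollar: kale 198.6, sunflower seeds 104, Greek yogurt 94.67, tempeh 59.29.
With no serving limits, spend the whole cost allowance on kale: $6.99 / $0.70 × 139 mg = 1388.0 mg.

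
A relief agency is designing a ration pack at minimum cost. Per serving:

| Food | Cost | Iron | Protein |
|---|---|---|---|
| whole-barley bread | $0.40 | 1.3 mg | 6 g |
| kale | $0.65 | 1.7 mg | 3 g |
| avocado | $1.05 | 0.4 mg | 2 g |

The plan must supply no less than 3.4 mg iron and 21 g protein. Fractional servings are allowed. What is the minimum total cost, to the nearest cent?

$1.40

whole-barley bread only: max(3.4/1.3, 21/6) = 3.5 servings → $1.40.
kale only: max(3.4/1.7, 21/3) = 7 servings → $4.55.
avocado only: max(3.4/0.4, 21/2) = 10.5 servings → $11.03.
whole-barley bread + kale: the both-tight solution has a negative serving — not a feasible corner.
whole-barley bread + avocado: intersection lies outside the first quadrant.
kale + avocado with both targets exact would need a negative amount; discard.
So the least-cost plan costs $1.40.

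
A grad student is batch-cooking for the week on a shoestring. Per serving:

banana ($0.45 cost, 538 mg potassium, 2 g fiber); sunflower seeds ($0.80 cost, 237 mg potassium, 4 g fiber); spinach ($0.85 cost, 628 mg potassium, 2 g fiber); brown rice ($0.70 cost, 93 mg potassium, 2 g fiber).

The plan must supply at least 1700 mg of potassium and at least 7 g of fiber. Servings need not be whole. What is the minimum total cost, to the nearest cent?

Compare the cost at each extreme point of the feasible region.
banana only: max(1700/538, 7/2) = 3.5 servings → $1.57.
sunflower seeds only: max(1700/237, 7/4) = 7.173 servings → $5.74.
spinach only: max(1700/628, 7/2) = 3.5 servings → $2.98.
brown rice only: max(1700/93, 7/2) = 18.28 servings → $12.80.
banana + sunflower seeds with both tight: 3.064 servings and 0.2181 servings → $1.55.
banana + spinach: the both-tight solution has a negative serving — not a feasible corner.
banana + brown rice with both tight: 3.089 servings and 0.4112 servings → $1.68.
sunflower seeds + spinach with both tight: 0.4887 servings and 2.523 servings → $2.54.
sunflower seeds + brown rice: intersection lies outside the first quadrant.
spinach + brown rice with both tight: 2.569 servings and 0.9308 servings → $2.84.
So the least-cost plan costs $1.55.

$1.55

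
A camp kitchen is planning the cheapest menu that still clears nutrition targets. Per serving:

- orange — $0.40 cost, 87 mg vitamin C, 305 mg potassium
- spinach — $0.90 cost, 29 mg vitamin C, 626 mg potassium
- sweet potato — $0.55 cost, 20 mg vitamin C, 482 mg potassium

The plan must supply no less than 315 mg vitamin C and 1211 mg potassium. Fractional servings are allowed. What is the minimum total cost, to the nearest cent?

$1.57

Two binding constraints pin down two serving amounts, so the optimal mix uses at most two foods. The candidates are each food alone (scaled to the tighter of vitamin C/potassium) and each pair with both constraints tight.
orange only: max(315/87, 1211/305) = 3.97 servings → $1.59.
spinach only: max(315/29, 1211/626) = 10.86 servings → $9.78.
sweet potato only: max(315/20, 1211/482) = 15.75 servings → $8.66.
orange + spinach with both tight: 3.553 servings and 0.2035 servings → $1.60.
orange + sweet potato with both tight: 3.561 servings and 0.259 servings → $1.57.
spinach + sweet potato: intersection lies outside the first quadrant.
The minimum over all feasible corners is $1.57.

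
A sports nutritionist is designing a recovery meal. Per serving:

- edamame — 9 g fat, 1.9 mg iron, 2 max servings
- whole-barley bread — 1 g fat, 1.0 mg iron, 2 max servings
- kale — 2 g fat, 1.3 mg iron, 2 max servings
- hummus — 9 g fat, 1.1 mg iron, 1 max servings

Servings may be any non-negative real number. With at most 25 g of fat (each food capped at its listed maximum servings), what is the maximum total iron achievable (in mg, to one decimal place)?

8.5 mg

Iron per g fat: whole-barley bread 1, kale 0.65, edamame 0.2111, hummus 0.1222.
Take 2 servings of whole-barley bread: uses 2 g fat, +2.0 mg iron (running total 2.0 mg).
Take 2 servings of kale: uses 4 g fat, +2.6 mg iron (running total 4.6 mg).
Take 2 servings of edamame: uses 18 g fat, +3.8 mg iron (running total 8.4 mg).
Take 0.1111 servings of hummus: uses 1 g fat, +0.1 mg iron (running total 8.5 mg).
Greedy by best ratio exhausts the fat allowance optimally: 8.5 mg.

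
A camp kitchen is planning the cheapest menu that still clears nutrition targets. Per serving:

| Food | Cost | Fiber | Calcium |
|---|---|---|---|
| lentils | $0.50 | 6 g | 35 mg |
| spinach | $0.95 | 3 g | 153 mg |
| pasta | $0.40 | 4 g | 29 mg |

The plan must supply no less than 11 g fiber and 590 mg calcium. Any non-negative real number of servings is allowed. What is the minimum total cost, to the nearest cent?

An LP optimum is at a vertex; with two nutrient constraints at most two foods are used. Check each candidate.
lentils only: max(11/6, 590/35) = 16.86 servings → $8.43.
spinach only: max(11/3, 590/153) = 3.856 servings → $3.66.
pasta only: max(11/4, 590/29) = 20.34 servings → $8.14.
lentils + spinach with both targets exact would need a negative amount; discard.
lentils + pasta with both targets exact would need a negative amount; discard.
spinach + pasta: intersection lies outside the first quadrant.
So the least-cost plan costs $3.66.

$3.66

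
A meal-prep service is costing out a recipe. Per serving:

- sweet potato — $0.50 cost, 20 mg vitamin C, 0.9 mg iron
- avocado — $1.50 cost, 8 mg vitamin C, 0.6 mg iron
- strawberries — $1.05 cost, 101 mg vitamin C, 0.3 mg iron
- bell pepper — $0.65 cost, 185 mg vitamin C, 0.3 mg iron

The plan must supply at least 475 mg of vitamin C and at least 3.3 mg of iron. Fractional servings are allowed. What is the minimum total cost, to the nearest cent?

$2.92

Two binding constraints pin down two serving amounts, so the optimal mix uses at most two foods. The candidates are each food alone (scaled to the tighter of vitamin C/iron) and each pair with both constraints tight.
sweet potato only: max(475/20, 3.3/0.9) = 23.75 servings → $11.88.
avocado only: max(475/8, 3.3/0.6) = 59.38 servings → $89.06.
strawberries only: max(475/101, 3.3/0.3) = 11 servings → $11.55.
bell pepper only: max(475/185, 3.3/0.3) = 11 servings → $7.15.
sweet potato + avocado: intersection lies outside the first quadrant.
sweet potato + strawberries with both tight: 2.247 servings and 4.258 servings → $5.59.
sweet potato + bell pepper with both tight: 2.916 servings and 2.252 servings → $2.92.
avocado + strawberries with both tight: 3.278 servings and 4.443 servings → $9.58.
avocado + bell pepper with both tight: 4.309 servings and 2.381 servings → $8.01.
strawberries + bell pepper: intersection lies outside the first quadrant.
The minimum over all feasible corners is $2.92.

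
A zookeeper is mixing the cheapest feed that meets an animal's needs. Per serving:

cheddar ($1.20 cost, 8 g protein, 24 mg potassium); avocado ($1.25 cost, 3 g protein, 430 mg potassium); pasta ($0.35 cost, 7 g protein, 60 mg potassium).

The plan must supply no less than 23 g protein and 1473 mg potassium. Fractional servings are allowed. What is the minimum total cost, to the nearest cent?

Check every corner: each single food scaled to meet both minima, and each pair solved so both constraints bind.
cheddar only: max(23/8, 1473/24) = 61.38 servings → $73.65.
avocado only: max(23/3, 1473/430) = 7.667 servings → $9.58.
pasta only: max(23/7, 1473/60) = 24.55 servings → $8.59.
cheddar + avocado with both tight: 1.624 servings and 3.335 servings → $6.12.
cheddar + pasta: the both-tight solution has a negative serving — not a feasible corner.
avocado + pasta with both tight: 3.156 servings and 1.933 servings → $4.62.
Cheapest feasible corner: $4.62.

$4.62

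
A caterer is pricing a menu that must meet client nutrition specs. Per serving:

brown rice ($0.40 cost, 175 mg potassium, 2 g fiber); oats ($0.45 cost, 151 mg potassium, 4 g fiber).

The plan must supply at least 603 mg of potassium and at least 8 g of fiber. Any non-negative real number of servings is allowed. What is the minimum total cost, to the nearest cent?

$1.43

With two linear requirements the optimum uses one or two foods; enumerate the corners.
brown rice only: max(603/175, 8/2) = 4 servings → $1.60.
oats only: max(603/151, 8/4) = 3.993 servings → $1.80.
brown rice + oats with both tight: 3.025 servings and 0.4874 servings → $1.43.
Cheapest feasible corner: $1.43.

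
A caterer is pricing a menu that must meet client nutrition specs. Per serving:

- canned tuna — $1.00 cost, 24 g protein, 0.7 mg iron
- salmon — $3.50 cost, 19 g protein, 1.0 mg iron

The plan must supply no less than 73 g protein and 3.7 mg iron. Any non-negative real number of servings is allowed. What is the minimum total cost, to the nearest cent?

With two linear requirements the optimum uses one or two foods; enumerate the corners.
canned tuna only: max(73/24, 3.7/0.7) = 5.286 servings → $5.29.
salmon only: max(73/19, 3.7/1.0) = 3.842 servings → $13.45.
canned tuna + salmon with both tight: 0.2523 servings and 3.523 servings → $12.58.
The minimum over all feasible corners is $5.29.

$5.29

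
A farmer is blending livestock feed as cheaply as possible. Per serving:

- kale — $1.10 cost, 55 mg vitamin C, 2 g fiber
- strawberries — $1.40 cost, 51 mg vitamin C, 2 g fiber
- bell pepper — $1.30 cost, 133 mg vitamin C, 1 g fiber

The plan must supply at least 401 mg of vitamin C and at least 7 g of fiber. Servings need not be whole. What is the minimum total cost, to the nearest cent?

$5.33

Two binding constraints pin down two serving amounts, so the optimal mix uses at most two foods. The candidates are each food alone (scaled to the tighter of vitamin C/fiber) and each pair with both constraints tight.
kale only: max(401/55, 7/2) = 7.291 servings → $8.02.
strawberries only: max(401/51, 7/2) = 7.863 servings → $11.01.
bell pepper only: max(401/133, 7/1) = 7 servings → $9.10.
kale + strawberries: the both-tight solution has a negative serving — not a feasible corner.
kale + bell pepper with both tight: 2.512 servings and 1.976 servings → $5.33.
strawberries + bell pepper with both tight: 2.465 servings and 2.07 servings → $6.14.
So the least-cost plan costs $5.33.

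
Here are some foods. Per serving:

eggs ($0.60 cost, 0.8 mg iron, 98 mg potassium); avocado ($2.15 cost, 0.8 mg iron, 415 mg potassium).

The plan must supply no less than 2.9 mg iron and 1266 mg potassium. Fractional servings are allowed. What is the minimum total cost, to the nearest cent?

A basic optimal solution has at most two foods positive. Try each food alone and each pair with both targets met exactly.
eggs only: max(2.9/0.8, 1266/98) = 12.92 servings → $7.75.
avocado only: max(2.9/0.8, 1266/415) = 3.625 servings → $7.79.
eggs + avocado with both tight: 0.752 servings and 2.873 servings → $6.63.
So the least-cost plan costs $6.63.

$6.63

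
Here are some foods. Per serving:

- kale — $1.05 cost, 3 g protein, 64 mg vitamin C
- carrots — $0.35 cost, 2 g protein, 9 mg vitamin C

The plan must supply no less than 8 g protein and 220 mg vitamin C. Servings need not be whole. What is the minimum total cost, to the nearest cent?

$3.61

Two binding constraints pin down two serving amounts, so the optimal mix uses at most two foods. The candidates are each food alone (scaled to the tighter of protein/vitamin C) and each pair with both constraints tight.
kale only: max(8/3, 220/64) = 3.438 servings → $3.61.
carrots only: max(8/2, 220/9) = 24.44 servings → $8.56.
kale + carrots with both targets exact would need a negative amount; discard.
The minimum over all feasible corners is $3.61.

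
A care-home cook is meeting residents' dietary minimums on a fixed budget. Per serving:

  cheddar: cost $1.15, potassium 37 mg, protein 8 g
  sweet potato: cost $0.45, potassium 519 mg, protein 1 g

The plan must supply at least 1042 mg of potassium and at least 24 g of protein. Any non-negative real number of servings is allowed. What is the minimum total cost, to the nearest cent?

$4.00

cheddar only: max(1042/37, 24/8) = 28.16 servings → $32.39.
sweet potato only: max(1042/519, 24/1) = 24 servings → $10.80.
cheddar + sweet potato with both tight: 2.774 servings and 1.81 servings → $4.00.
So the least-cost plan costs $4.00.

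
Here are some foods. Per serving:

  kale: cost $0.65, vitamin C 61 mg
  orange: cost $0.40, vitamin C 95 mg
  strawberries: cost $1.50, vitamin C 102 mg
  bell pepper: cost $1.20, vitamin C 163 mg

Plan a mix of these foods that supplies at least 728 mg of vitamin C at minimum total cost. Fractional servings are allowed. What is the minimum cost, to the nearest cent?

Cost per mg of vitamin C: orange $0.0042, bell pepper $0.0074, kale $0.0107, strawberries $0.0147.
With no serving limits, use only orange: 728 mg / 95 mg = 7.663 servings × $0.40 = $3.07.

$3.07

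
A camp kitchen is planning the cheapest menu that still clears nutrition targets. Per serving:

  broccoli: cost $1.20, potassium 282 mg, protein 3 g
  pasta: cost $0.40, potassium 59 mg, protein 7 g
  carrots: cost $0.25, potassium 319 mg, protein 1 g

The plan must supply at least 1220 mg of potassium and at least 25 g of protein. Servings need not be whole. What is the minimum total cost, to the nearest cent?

broccoli only: max(1220/282, 25/3) = 8.333 servings → $10.00.
pasta only: max(1220/59, 25/7) = 20.68 servings → $8.27.
carrots only: max(1220/319, 25/1) = 25 servings → $6.25.
broccoli + pasta with both tight: 3.932 servings and 1.886 servings → $5.47.
broccoli + carrots: the both-tight solution has a negative serving — not a feasible corner.
pasta + carrots with both tight: 3.107 servings and 3.25 servings → $2.06.
The minimum over all feasible corners is $2.06.

$2.06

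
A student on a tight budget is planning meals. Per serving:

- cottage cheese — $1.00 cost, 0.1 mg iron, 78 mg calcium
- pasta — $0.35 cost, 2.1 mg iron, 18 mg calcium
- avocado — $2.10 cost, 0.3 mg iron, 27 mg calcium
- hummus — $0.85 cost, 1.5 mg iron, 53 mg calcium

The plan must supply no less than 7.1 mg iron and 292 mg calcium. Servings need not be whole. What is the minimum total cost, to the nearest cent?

cottage cheese only: max(7.1/0.1, 292/78) = 71 servings → $71.00.
pasta only: max(7.1/2.1, 292/18) = 16.22 servings → $5.68.
avocado only: max(7.1/0.3, 292/27) = 23.67 servings → $49.70.
hummus only: max(7.1/1.5, 292/53) = 5.509 servings → $4.68.
cottage cheese + pasta with both tight: 2.996 servings and 3.238 servings → $4.13.
cottage cheese + avocado with both targets exact would need a negative amount; discard.
cottage cheese + hummus with both tight: 0.5524 servings and 4.697 servings → $4.54.
pasta + avocado with both tight: 2.029 servings and 9.462 servings → $20.58.
pasta + hummus: intersection lies outside the first quadrant.
avocado + hummus with both tight: 2.508 servings and 4.232 servings → $8.86.
So the least-cost plan costs $4.13.

$4.13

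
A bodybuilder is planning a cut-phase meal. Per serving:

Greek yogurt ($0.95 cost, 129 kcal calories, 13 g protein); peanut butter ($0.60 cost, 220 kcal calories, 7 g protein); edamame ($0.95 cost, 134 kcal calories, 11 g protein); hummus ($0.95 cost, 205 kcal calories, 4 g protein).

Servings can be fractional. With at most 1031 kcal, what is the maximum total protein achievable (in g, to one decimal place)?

103.9 g

Protein per kcal: Greek yogurt 0.1008, edamame 0.08209, peanut butter 0.03182, hummus 0.01951.
With no serving limits, spend the whole calories allowance on Greek yogurt: 1031 kcal / 129 kcal × 13 g = 103.9 g.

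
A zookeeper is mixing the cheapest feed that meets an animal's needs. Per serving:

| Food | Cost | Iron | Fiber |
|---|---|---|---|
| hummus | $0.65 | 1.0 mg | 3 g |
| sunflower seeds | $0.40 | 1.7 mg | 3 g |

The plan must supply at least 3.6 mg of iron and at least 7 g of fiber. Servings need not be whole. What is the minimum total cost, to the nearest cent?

Check every corner: each single food scaled to meet both minima, and each pair solved so both constraints bind.
hummus only: max(3.6/1.0, 7/3) = 3.6 servings → $2.34.
sunflower seeds only: max(3.6/1.7, 7/3) = 2.333 servings → $0.93.
hummus + sunflower seeds with both tight: 0.5238 servings and 1.81 servings → $1.06.
The minimum over all feasible corners is $0.93.

$0.93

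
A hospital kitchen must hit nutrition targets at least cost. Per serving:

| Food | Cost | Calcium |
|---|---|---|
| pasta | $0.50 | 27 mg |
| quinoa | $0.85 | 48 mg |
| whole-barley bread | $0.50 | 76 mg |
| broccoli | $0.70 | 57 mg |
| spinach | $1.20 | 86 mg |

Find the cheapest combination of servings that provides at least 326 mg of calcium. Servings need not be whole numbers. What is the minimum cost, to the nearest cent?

Cost per mg of calcium: whole-barley bread $0.0066, broccoli $0.0123, spinach $0.0140, quinoa $0.0177, pasta $0.0185.
With no serving limits, use only whole-barley bread: 326 mg / 76 mg = 4.289 servings × $0.50 = $2.14.

$2.14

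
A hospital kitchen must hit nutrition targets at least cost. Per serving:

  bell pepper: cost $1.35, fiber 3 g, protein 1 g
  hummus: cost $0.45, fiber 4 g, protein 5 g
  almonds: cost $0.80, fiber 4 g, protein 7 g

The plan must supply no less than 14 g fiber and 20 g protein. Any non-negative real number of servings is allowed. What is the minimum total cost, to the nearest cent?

Compare the cost at each extreme point of the feasible region.
bell pepper only: max(14/3, 20/1) = 20 servings → $27.00.
hummus only: max(14/4, 20/5) = 4 servings → $1.80.
almonds only: max(14/4, 20/7) = 3.5 servings → $2.80.
bell pepper + hummus with both targets exact would need a negative amount; discard.
bell pepper + almonds with both tight: 1.059 servings and 2.706 servings → $3.59.
hummus + almonds with both tight: 2.25 servings and 1.25 servings → $2.01.
Cheapest feasible corner: $1.80.

$1.80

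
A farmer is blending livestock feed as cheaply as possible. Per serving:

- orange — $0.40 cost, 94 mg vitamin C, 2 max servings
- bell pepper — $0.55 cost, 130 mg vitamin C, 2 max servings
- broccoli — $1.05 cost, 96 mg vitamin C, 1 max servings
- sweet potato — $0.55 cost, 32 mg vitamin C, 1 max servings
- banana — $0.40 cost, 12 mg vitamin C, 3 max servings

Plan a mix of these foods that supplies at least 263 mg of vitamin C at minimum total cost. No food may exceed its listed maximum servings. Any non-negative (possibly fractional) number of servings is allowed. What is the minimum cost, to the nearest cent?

$1.11

Cost per mg of vitamin C: bell pepper $0.0042, orange $0.0043, broccoli $0.0109, sweet potato $0.0172, banana $0.0333.
Take 2 servings of bell pepper: +260.0 mg vitamin C for $1.10 (total $1.10, still need 3.0 mg).
Take 0.03191 servings of orange: +3.0 mg vitamin C for $0.01 (total $1.11, still need 0.0 mg).
Filling from the cheapest source first is optimal under one linear minimum: $1.11.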